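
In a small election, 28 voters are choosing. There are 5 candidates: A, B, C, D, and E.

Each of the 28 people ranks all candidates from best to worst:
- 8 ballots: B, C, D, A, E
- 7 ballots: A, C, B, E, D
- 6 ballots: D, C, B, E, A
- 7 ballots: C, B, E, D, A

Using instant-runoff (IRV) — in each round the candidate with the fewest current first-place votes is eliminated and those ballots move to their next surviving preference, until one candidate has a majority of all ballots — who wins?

Round 1: A 7, B 8, C 7, D 6, E 0. E eliminated.
Round 2: A 7, B 8, C 7, D 6. D eliminated.
Round 3: A 7, B 8, C 13. A eliminated.
Round 4: B 8, C 20. C has a majority (≥15).

C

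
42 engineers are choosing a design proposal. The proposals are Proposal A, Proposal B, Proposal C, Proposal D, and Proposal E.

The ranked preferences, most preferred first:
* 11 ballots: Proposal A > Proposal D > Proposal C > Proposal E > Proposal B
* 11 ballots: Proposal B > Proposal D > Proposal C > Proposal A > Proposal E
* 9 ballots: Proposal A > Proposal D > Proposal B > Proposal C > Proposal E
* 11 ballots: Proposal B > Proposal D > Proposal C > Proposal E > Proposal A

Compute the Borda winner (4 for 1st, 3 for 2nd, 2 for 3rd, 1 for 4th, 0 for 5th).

Proposal D

Proposal A: 11×4 + 11×1 + 9×4 + 11×0 = 91
Proposal B: 11×0 + 11×4 + 9×2 + 11×4 = 106
Proposal C: 11×2 + 11×2 + 9×1 + 11×2 = 75
Proposal D: 11×3 + 11×3 + 9×3 + 11×3 = 126
Proposal E: 11×1 + 11×0 + 9×0 + 11×1 = 22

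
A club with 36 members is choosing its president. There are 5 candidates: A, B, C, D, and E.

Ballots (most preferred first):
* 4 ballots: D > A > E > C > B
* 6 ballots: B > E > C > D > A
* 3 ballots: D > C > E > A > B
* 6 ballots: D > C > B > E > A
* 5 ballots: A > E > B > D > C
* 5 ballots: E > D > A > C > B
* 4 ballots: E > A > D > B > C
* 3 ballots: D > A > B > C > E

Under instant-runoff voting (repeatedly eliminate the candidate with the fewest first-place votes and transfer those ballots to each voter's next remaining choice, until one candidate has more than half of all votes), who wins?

Round 1: A 5, B 6, C 0, D 16, E 9. C eliminated.
Round 2: A 5, B 6, D 16, E 9. A eliminated.
Round 3: B 6, D 16, E 14. B eliminated.
Round 4: D 16, E 20. E has a majority (≥19).

E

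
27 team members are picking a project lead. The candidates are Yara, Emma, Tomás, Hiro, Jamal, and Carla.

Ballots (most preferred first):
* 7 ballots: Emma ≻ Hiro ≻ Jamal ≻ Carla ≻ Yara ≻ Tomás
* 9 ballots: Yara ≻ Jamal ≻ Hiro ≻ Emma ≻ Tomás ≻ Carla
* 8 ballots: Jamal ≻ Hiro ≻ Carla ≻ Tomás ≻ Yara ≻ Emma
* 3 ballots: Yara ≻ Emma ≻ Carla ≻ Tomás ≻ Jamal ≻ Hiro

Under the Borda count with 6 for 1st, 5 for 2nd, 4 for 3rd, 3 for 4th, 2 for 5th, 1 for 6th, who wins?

Yara: 7×2 + 9×6 + 8×2 + 3×6 = 102
Emma: 7×6 + 9×3 + 8×1 + 3×5 = 92
Tomás: 7×1 + 9×2 + 8×3 + 3×3 = 58
Hiro: 7×5 + 9×4 + 8×5 + 3×1 = 114
Jamal: 7×4 + 9×5 + 8×6 + 3×2 = 127
Carla: 7×3 + 9×1 + 8×4 + 3×4 = 74

Jamal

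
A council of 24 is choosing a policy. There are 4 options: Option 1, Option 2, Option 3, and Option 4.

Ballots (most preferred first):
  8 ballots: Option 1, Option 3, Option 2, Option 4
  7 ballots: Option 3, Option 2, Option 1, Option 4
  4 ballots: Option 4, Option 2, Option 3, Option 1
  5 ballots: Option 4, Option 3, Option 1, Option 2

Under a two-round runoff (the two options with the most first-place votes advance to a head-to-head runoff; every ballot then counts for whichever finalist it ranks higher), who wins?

Round 1 first-place votes: Option 1 8, Option 2 0, Option 3 7, Option 4 9. Option 4 and Option 1 advance.
Runoff: Option 4 is ranked above Option 1 on 9 ballots, Option 1 above Option 4 on 15.

Option 1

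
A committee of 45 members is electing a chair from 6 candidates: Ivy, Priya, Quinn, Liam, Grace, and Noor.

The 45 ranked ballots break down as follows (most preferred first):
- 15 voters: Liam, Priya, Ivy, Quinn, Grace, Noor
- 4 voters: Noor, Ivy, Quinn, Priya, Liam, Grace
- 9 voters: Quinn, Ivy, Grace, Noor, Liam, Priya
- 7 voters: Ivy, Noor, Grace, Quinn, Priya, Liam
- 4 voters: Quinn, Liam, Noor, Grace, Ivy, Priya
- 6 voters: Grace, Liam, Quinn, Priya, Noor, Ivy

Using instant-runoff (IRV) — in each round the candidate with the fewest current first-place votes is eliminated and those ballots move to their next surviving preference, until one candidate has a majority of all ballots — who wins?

Round 1: Ivy 7, Priya 0, Quinn 13, Liam 15, Grace 6, Noor 4. Priya eliminated.
Round 2: Ivy 7, Quinn 13, Liam 15, Grace 6, Noor 4. Noor eliminated.
Round 3: Ivy 11, Quinn 13, Liam 15, Grace 6. Grace eliminated.
Round 4: Ivy 11, Quinn 13, Liam 21. Ivy eliminated.
Round 5: Quinn 24, Liam 21. Quinn has a majority (≥23).

Quinn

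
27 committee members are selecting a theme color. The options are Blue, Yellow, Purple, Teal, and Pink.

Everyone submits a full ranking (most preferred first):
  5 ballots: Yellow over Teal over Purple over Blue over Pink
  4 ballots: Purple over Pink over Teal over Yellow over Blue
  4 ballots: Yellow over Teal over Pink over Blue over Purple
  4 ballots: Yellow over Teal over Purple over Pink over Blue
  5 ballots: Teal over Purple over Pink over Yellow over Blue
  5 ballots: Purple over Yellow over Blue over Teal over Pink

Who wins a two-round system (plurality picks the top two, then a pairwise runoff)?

Round 1 first-place votes: Blue 0, Yellow 13, Purple 9, Teal 5, Pink 0. Yellow and Purple advance.
Runoff: Yellow is ranked above Purple on 13 ballots, Purple above Yellow on 14.

Purple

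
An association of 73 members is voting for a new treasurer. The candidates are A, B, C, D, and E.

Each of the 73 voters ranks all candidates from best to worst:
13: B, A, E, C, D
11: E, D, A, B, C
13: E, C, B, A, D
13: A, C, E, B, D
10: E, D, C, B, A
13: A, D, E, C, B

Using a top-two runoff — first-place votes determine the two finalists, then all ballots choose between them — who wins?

A

Round 1 first-place votes: A 26, B 13, C 0, D 0, E 34. E and A advance.
Runoff: E is ranked above A on 34 ballots, A above E on 39.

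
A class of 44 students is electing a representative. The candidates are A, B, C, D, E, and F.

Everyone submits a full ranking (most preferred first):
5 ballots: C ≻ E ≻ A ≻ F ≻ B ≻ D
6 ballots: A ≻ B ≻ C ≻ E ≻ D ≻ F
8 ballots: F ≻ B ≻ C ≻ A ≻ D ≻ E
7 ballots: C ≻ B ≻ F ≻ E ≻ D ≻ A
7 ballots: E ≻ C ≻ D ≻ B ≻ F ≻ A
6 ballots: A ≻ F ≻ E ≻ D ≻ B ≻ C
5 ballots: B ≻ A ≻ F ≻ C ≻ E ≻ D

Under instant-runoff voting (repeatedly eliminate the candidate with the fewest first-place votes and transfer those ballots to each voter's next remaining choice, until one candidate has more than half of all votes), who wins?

C

Round 1: A 12, B 5, C 12, D 0, E 7, F 8. D eliminated.
Round 2: A 12, B 5, C 12, E 7, F 8. B eliminated.
Round 3: A 17, C 12, E 7, F 8. E eliminated.
Round 4: A 17, C 19, F 8. F eliminated.
Round 5: A 17, C 27. C has a majority (≥23).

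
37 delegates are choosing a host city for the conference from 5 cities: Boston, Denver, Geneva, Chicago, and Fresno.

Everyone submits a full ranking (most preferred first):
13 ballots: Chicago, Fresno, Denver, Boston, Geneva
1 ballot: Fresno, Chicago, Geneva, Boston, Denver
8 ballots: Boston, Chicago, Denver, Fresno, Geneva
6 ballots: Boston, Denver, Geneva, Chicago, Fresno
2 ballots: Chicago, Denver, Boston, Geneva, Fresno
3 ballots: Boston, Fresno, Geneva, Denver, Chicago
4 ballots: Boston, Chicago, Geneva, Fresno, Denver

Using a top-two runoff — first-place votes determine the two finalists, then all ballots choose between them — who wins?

Round 1 first-place votes: Boston 21, Denver 0, Geneva 0, Chicago 15, Fresno 1. Boston and Chicago advance.
Runoff: Boston is ranked above Chicago on 21 ballots, Chicago above Boston on 16.

Boston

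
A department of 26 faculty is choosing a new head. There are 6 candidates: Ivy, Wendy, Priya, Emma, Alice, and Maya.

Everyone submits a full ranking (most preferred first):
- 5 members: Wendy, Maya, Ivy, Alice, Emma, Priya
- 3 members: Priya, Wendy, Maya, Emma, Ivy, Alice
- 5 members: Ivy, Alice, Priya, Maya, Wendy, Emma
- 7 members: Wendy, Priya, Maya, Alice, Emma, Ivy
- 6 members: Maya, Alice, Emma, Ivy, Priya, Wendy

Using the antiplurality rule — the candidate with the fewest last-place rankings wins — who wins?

Maya

Last-place votes: Ivy 7, Wendy 6, Priya 5, Emma 5, Alice 3, Maya 0.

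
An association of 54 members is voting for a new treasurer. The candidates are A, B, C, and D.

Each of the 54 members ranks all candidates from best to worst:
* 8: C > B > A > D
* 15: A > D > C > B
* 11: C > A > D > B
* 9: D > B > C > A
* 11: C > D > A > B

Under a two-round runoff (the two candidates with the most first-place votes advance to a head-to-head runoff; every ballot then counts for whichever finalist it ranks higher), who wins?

C

Round 1 first-place votes: A 15, B 0, C 30, D 9. C and A advance.
Runoff: C is ranked above A on 39 ballots, A above C on 15.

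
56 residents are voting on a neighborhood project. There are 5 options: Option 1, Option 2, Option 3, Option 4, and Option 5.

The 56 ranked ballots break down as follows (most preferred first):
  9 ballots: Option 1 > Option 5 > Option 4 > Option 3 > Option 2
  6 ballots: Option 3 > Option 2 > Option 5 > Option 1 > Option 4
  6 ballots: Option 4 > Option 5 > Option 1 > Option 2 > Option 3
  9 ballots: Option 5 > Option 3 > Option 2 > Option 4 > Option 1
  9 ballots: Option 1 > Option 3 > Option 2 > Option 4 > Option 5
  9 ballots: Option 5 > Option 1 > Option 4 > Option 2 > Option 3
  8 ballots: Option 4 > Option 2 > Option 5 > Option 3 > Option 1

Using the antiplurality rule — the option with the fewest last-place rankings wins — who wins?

Last-place votes: Option 1 17, Option 2 9, Option 3 15, Option 4 6, Option 5 9.

Option 4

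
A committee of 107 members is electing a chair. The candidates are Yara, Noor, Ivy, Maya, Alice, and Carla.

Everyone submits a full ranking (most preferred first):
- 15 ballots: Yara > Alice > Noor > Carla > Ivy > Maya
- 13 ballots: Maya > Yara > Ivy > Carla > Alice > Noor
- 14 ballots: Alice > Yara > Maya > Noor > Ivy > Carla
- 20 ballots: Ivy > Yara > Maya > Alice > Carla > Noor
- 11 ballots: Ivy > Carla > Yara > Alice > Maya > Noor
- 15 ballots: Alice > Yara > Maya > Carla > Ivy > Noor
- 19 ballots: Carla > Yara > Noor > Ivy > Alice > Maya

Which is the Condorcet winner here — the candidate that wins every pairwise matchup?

Yara

Yara vs Noor: 107–0
Yara vs Ivy: 76–31
Yara vs Maya: 94–13
Yara vs Alice: 78–29
Yara vs Carla: 77–30
Yara beats every other candidate.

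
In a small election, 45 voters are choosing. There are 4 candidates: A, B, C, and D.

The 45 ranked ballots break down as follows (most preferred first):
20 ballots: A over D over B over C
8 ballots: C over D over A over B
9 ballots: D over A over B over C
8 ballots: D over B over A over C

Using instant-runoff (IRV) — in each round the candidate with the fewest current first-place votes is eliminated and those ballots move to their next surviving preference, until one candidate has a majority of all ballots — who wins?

D

Round 1: A 20, B 0, C 8, D 17. B eliminated.
Round 2: A 20, C 8, D 17. C eliminated.
Round 3: A 20, D 25. D has a majority (≥23).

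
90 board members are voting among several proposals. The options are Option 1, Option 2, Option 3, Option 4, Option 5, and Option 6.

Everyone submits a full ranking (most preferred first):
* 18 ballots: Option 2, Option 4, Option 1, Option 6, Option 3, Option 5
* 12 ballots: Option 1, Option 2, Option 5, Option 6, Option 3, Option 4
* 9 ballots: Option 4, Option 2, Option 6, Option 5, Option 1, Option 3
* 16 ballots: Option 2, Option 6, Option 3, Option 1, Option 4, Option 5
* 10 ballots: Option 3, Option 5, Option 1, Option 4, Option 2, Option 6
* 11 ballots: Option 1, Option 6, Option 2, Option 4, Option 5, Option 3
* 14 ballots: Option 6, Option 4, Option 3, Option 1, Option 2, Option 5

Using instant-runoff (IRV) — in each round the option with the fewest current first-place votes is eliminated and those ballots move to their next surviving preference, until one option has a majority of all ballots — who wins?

Round 1: Option 1 23, Option 2 34, Option 3 10, Option 4 9, Option 5 0, Option 6 14. Option 5 eliminated.
Round 2: Option 1 23, Option 2 34, Option 3 10, Option 4 9, Option 6 14. Option 4 eliminated.
Round 3: Option 1 23, Option 2 43, Option 3 10, Option 6 14. Option 3 eliminated.
Round 4: Option 1 33, Option 2 43, Option 6 14. Option 6 eliminated.
Round 5: Option 1 47, Option 2 43. Option 1 has a majority (≥46).

Option 1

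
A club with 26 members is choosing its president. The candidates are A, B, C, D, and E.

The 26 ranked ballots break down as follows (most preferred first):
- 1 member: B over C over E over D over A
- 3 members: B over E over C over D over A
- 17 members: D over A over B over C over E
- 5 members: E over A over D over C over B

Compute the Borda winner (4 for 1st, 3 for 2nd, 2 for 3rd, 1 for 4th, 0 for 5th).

D

A: 1×0 + 3×0 + 17×3 + 5×3 = 66
B: 1×4 + 3×4 + 17×2 + 5×0 = 50
C: 1×3 + 3×2 + 17×1 + 5×1 = 31
D: 1×1 + 3×1 + 17×4 + 5×2 = 82
E: 1×2 + 3×3 + 17×0 + 5×4 = 31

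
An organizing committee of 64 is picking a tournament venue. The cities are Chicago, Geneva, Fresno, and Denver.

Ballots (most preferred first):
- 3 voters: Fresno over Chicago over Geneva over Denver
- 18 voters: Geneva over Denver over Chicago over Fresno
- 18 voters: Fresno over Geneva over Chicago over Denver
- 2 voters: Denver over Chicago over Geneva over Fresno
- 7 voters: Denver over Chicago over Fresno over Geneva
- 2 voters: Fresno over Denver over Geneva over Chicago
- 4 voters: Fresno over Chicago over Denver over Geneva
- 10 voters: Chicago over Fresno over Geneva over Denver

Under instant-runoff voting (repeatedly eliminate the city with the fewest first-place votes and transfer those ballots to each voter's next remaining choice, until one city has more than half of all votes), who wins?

Chicago

Round 1: Chicago 10, Geneva 18, Fresno 27, Denver 9. Denver eliminated.
Round 2: Chicago 19, Geneva 18, Fresno 27. Geneva eliminated.
Round 3: Chicago 37, Fresno 27. Chicago has a majority (≥33).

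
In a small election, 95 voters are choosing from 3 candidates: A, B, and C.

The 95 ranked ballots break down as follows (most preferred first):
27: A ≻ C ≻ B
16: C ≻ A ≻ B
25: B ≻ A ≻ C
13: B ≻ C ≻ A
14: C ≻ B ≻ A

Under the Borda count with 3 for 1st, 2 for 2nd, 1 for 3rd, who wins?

C

A: 27×3 + 16×2 + 25×2 + 13×1 + 14×1 = 190
B: 27×1 + 16×1 + 25×3 + 13×3 + 14×2 = 185
C: 27×2 + 16×3 + 25×1 + 13×2 + 14×3 = 195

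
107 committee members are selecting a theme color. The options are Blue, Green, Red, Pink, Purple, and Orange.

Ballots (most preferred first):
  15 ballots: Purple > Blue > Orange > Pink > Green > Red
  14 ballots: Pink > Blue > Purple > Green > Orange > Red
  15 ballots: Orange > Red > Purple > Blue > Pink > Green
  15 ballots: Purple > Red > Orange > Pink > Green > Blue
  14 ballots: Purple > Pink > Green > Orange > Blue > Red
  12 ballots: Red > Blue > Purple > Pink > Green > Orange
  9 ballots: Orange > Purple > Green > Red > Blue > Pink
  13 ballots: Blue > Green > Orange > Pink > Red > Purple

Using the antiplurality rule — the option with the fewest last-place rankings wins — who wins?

Pink

Last-place votes: Blue 15, Green 15, Red 43, Pink 9, Purple 13, Orange 12.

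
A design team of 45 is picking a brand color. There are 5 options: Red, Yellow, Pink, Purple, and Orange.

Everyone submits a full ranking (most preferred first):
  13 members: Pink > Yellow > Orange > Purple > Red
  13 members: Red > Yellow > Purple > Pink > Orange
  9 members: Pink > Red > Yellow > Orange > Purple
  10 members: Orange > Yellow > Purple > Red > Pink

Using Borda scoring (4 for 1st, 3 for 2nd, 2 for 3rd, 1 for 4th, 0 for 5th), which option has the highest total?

Red: 13×0 + 13×4 + 9×3 + 10×1 = 89
Yellow: 13×3 + 13×3 + 9×2 + 10×3 = 126
Pink: 13×4 + 13×1 + 9×4 + 10×0 = 101
Purple: 13×1 + 13×2 + 9×0 + 10×2 = 59
Orange: 13×2 + 13×0 + 9×1 + 10×4 = 75

Yellow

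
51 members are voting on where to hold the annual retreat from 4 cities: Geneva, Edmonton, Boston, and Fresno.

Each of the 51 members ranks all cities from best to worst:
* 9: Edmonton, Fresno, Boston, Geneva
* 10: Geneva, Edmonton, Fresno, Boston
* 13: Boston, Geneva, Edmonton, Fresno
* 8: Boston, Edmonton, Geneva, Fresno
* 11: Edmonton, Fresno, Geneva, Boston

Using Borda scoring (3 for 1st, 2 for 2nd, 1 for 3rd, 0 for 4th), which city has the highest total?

Edmonton

Geneva: 9×0 + 10×3 + 13×2 + 8×1 + 11×1 = 75
Edmonton: 9×3 + 10×2 + 13×1 + 8×2 + 11×3 = 109
Boston: 9×1 + 10×0 + 13×3 + 8×3 + 11×0 = 72
Fresno: 9×2 + 10×1 + 13×0 + 8×0 + 11×2 = 50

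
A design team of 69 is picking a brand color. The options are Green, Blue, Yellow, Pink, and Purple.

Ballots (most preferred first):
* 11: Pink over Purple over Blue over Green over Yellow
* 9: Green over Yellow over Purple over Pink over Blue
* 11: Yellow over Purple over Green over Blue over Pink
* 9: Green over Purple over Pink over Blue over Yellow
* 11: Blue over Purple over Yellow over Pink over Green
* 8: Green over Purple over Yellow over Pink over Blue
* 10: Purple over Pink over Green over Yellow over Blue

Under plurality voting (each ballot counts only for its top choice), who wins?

Green

First-place votes: Green 26, Blue 11, Yellow 11, Pink 11, Purple 10.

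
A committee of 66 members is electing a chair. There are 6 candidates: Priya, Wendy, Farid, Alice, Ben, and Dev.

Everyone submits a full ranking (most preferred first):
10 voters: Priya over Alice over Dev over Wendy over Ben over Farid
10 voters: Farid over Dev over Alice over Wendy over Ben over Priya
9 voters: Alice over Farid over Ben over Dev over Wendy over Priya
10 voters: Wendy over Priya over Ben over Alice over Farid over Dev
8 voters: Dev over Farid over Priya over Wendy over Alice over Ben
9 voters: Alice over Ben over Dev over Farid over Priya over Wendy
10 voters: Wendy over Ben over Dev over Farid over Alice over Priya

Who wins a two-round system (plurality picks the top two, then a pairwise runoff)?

Round 1 first-place votes: Priya 10, Wendy 20, Farid 10, Alice 18, Ben 0, Dev 8. Wendy and Alice advance.
Runoff: Wendy is ranked above Alice on 28 ballots, Alice above Wendy on 38.

Alice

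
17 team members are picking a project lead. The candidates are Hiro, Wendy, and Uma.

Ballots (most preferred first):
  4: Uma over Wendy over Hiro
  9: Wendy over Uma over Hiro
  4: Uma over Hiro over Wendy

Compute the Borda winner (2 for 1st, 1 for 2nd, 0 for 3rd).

Uma

Hiro: 4×0 + 9×0 + 4×1 = 4
Wendy: 4×1 + 9×2 + 4×0 = 22
Uma: 4×2 + 9×1 + 4×2 = 25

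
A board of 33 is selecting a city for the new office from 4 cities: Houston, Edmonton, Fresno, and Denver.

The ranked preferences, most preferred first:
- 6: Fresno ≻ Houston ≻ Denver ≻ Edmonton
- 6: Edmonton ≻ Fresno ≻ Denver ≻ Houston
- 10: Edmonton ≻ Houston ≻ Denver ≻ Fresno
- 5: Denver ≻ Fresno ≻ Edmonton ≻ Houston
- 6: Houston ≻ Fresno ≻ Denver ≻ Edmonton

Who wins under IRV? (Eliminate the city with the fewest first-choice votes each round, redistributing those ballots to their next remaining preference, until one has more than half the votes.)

Fresno

Round 1: Houston 6, Edmonton 16, Fresno 6, Denver 5. Denver eliminated.
Round 2: Houston 6, Edmonton 16, Fresno 11. Houston eliminated.
Round 3: Edmonton 16, Fresno 17. Fresno has a majority (≥17).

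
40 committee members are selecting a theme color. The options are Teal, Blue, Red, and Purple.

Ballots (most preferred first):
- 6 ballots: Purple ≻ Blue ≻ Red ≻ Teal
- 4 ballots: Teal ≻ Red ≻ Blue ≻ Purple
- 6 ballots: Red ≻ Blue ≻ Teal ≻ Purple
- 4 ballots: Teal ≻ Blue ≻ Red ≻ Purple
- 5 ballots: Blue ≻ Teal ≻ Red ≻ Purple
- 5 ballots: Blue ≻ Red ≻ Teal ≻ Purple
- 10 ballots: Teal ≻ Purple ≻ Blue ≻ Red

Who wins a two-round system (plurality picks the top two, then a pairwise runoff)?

Blue

Round 1 first-place votes: Teal 18, Blue 10, Red 6, Purple 6. Teal and Blue advance.
Runoff: Teal is ranked above Blue on 18 ballots, Blue above Teal on 22.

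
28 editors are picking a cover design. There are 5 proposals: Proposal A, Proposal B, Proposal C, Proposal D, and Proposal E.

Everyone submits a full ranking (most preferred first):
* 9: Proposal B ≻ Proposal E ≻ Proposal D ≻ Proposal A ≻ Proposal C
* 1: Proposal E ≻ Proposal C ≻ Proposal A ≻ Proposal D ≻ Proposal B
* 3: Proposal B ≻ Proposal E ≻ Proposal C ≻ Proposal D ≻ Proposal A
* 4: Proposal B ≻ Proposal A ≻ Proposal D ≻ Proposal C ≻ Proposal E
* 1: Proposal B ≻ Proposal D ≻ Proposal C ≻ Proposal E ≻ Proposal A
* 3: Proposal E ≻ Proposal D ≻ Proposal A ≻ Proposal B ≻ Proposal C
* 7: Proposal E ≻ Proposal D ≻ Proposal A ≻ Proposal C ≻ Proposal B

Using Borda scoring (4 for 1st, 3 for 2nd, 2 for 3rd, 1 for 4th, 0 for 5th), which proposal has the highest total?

Proposal E

Proposal A: 9×1 + 1×2 + 3×0 + 4×3 + 1×0 + 3×2 + 7×2 = 43
Proposal B: 9×4 + 1×0 + 3×4 + 4×4 + 1×4 + 3×1 + 7×0 = 71
Proposal C: 9×0 + 1×3 + 3×2 + 4×1 + 1×2 + 3×0 + 7×1 = 22
Proposal D: 9×2 + 1×1 + 3×1 + 4×2 + 1×3 + 3×3 + 7×3 = 63
Proposal E: 9×3 + 1×4 + 3×3 + 4×0 + 1×1 + 3×4 + 7×4 = 81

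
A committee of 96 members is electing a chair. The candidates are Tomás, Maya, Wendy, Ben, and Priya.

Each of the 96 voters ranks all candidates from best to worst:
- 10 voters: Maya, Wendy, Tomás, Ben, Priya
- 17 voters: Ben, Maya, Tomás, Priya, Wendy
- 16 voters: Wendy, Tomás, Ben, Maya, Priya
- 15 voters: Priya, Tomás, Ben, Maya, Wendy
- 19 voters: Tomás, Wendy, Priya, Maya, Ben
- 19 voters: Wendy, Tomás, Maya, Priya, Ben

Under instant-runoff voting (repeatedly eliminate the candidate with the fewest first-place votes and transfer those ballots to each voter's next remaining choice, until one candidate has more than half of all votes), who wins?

Tomás

Round 1: Tomás 19, Maya 10, Wendy 35, Ben 17, Priya 15. Maya eliminated.
Round 2: Tomás 19, Wendy 45, Ben 17, Priya 15. Priya eliminated.
Round 3: Tomás 34, Wendy 45, Ben 17. Ben eliminated.
Round 4: Tomás 51, Wendy 45. Tomás has a majority (≥49).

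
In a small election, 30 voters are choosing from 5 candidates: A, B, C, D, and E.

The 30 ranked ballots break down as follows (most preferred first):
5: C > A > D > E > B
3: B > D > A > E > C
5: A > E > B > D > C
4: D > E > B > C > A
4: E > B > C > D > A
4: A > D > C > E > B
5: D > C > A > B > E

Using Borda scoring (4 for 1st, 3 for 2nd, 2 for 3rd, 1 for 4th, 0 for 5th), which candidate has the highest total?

A: 5×3 + 3×2 + 5×4 + 4×0 + 4×0 + 4×4 + 5×2 = 67
B: 5×0 + 3×4 + 5×2 + 4×2 + 4×3 + 4×0 + 5×1 = 47
C: 5×4 + 3×0 + 5×0 + 4×1 + 4×2 + 4×2 + 5×3 = 55
D: 5×2 + 3×3 + 5×1 + 4×4 + 4×1 + 4×3 + 5×4 = 76
E: 5×1 + 3×1 + 5×3 + 4×3 + 4×4 + 4×1 + 5×0 = 55

D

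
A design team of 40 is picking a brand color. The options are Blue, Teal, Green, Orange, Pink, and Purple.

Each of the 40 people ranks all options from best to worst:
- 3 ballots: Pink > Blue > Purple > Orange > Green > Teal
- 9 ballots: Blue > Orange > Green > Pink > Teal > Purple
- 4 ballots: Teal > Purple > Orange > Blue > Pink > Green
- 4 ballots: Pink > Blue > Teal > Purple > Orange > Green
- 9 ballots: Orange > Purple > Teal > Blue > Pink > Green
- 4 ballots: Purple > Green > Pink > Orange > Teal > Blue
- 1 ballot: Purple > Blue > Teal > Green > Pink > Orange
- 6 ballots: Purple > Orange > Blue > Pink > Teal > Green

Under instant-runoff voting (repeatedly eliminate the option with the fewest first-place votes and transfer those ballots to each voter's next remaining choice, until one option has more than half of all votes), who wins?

Purple

Round 1: Blue 9, Teal 4, Green 0, Orange 9, Pink 7, Purple 11. Green eliminated.
Round 2: Blue 9, Teal 4, Orange 9, Pink 7, Purple 11. Teal eliminated.
Round 3: Blue 9, Orange 9, Pink 7, Purple 15. Pink eliminated.
Round 4: Blue 16, Orange 9, Purple 15. Orange eliminated.
Round 5: Blue 16, Purple 24. Purple has a majority (≥21).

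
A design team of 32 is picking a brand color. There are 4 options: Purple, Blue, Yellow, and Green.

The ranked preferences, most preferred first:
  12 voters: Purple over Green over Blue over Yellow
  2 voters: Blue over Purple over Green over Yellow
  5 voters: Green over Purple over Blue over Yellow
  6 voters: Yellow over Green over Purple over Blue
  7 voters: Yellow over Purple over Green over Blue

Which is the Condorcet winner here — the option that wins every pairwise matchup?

Purple vs Blue: 30–2
Purple vs Yellow: 19–13
Purple vs Green: 21–11
Purple beats every other option.

Purple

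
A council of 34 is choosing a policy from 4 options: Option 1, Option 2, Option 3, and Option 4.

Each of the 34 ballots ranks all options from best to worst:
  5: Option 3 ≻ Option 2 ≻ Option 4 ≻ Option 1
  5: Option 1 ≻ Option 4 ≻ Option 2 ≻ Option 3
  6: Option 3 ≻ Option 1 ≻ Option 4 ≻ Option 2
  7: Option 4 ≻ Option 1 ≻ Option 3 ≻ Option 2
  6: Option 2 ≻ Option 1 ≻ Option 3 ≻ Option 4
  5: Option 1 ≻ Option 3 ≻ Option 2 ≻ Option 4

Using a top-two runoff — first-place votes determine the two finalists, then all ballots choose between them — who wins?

Option 1

Round 1 first-place votes: Option 1 10, Option 2 6, Option 3 11, Option 4 7. Option 3 and Option 1 advance.
Runoff: Option 3 is ranked above Option 1 on 11 ballots, Option 1 above Option 3 on 23.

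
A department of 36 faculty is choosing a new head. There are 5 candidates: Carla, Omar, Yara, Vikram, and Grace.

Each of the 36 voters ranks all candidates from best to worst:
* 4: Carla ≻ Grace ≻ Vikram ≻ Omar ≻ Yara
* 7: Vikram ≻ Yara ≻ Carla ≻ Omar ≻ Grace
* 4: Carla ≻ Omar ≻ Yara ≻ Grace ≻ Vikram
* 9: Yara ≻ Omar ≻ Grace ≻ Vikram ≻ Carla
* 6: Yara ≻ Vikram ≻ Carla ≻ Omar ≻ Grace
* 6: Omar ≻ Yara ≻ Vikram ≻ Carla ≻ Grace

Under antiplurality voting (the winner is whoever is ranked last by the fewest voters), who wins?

Omar

Last-place votes: Carla 9, Omar 0, Yara 4, Vikram 4, Grace 19.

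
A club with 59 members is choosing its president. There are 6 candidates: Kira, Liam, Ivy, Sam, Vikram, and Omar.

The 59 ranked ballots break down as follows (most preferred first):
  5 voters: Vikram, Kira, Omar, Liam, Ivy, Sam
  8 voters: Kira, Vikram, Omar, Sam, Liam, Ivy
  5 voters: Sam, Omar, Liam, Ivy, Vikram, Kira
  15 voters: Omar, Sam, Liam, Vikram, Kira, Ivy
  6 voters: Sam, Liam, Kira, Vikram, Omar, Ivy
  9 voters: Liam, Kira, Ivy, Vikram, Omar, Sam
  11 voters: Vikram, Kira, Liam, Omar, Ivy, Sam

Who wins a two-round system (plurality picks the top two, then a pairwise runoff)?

Vikram

Round 1 first-place votes: Kira 8, Liam 9, Ivy 0, Sam 11, Vikram 16, Omar 15. Vikram and Omar advance.
Runoff: Vikram is ranked above Omar on 39 ballots, Omar above Vikram on 20.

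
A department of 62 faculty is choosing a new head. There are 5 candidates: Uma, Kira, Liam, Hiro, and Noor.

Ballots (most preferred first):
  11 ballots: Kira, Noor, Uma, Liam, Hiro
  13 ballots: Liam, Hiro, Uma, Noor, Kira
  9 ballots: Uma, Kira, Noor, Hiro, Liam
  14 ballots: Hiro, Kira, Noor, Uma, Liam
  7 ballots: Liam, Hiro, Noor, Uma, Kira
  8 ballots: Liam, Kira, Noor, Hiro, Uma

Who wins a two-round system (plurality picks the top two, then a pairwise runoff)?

Liam

Round 1 first-place votes: Uma 9, Kira 11, Liam 28, Hiro 14, Noor 0. Liam and Hiro advance.
Runoff: Liam is ranked above Hiro on 39 ballots, Hiro above Liam on 23.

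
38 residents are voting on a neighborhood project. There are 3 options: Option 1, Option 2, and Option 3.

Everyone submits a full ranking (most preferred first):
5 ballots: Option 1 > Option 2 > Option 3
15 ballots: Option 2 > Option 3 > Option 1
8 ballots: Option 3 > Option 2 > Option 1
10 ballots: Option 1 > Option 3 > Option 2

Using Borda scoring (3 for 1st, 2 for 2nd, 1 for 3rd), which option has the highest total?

Option 1: 5×3 + 15×1 + 8×1 + 10×3 = 68
Option 2: 5×2 + 15×3 + 8×2 + 10×1 = 81
Option 3: 5×1 + 15×2 + 8×3 + 10×2 = 79

Option 2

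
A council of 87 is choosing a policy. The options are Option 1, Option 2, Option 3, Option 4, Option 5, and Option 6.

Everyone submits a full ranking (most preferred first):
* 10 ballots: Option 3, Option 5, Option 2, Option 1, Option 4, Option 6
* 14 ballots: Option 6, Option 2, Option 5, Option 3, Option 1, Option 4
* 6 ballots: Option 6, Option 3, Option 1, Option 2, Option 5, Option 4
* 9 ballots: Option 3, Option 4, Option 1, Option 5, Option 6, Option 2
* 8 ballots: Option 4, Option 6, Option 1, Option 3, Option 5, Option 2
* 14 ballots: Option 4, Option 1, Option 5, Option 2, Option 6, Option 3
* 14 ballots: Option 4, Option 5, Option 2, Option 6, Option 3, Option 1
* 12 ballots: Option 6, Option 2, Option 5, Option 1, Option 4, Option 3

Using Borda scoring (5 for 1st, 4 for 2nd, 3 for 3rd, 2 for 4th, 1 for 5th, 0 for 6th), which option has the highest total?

Option 1: 10×2 + 14×1 + 6×3 + 9×3 + 8×3 + 14×4 + 14×0 + 12×2 = 183
Option 2: 10×3 + 14×4 + 6×2 + 9×0 + 8×0 + 14×2 + 14×3 + 12×4 = 216
Option 3: 10×5 + 14×2 + 6×4 + 9×5 + 8×2 + 14×0 + 14×1 + 12×0 = 177
Option 4: 10×1 + 14×0 + 6×0 + 9×4 + 8×5 + 14×5 + 14×5 + 12×1 = 238
Option 5: 10×4 + 14×3 + 6×1 + 9×2 + 8×1 + 14×3 + 14×4 + 12×3 = 248
Option 6: 10×0 + 14×5 + 6×5 + 9×1 + 8×4 + 14×1 + 14×2 + 12×5 = 243

Option 5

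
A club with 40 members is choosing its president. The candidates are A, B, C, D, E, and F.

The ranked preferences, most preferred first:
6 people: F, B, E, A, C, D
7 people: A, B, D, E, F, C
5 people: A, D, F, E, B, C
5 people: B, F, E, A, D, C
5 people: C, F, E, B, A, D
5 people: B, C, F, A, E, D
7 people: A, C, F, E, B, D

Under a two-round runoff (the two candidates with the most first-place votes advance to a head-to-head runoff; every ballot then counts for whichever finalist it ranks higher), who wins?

B

Round 1 first-place votes: A 19, B 10, C 5, D 0, E 0, F 6. A and B advance.
Runoff: A is ranked above B on 19 ballots, B above A on 21.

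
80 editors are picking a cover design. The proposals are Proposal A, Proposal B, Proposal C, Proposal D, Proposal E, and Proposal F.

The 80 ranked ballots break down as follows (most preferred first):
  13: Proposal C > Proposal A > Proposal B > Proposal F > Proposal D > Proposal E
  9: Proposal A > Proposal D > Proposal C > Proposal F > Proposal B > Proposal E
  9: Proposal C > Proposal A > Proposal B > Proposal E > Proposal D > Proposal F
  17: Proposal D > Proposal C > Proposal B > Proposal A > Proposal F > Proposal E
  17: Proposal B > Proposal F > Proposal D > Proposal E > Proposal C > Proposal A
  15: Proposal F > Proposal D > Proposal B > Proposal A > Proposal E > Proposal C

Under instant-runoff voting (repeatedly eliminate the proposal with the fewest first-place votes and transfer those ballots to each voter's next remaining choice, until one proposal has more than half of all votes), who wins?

Proposal D

Round 1: Proposal A 9, Proposal B 17, Proposal C 22, Proposal D 17, Proposal E 0, Proposal F 15. Proposal E eliminated.
Round 2: Proposal A 9, Proposal B 17, Proposal C 22, Proposal D 17, Proposal F 15. Proposal A eliminated.
Round 3: Proposal B 17, Proposal C 22, Proposal D 26, Proposal F 15. Proposal F eliminated.
Round 4: Proposal B 17, Proposal C 22, Proposal D 41. Proposal D has a majority (≥41).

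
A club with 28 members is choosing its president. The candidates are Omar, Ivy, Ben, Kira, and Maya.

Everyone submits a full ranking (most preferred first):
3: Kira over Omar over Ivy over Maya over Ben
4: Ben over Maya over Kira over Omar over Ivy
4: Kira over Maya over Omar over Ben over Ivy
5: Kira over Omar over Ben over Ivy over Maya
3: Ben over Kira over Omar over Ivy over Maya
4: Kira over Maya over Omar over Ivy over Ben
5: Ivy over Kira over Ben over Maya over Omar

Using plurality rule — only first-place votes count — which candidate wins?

First-place votes: Omar 0, Ivy 5, Ben 7, Kira 16, Maya 0.

Kira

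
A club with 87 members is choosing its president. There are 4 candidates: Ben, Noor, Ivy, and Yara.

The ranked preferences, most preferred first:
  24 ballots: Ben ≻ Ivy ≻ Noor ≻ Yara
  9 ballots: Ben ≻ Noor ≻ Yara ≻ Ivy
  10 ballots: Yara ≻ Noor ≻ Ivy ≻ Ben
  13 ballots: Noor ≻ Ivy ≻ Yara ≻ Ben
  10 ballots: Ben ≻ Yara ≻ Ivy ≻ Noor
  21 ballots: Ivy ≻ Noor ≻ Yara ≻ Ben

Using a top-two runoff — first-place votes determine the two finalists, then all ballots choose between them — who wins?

Ivy

Round 1 first-place votes: Ben 43, Noor 13, Ivy 21, Yara 10. Ben and Ivy advance.
Runoff: Ben is ranked above Ivy on 43 ballots, Ivy above Ben on 44.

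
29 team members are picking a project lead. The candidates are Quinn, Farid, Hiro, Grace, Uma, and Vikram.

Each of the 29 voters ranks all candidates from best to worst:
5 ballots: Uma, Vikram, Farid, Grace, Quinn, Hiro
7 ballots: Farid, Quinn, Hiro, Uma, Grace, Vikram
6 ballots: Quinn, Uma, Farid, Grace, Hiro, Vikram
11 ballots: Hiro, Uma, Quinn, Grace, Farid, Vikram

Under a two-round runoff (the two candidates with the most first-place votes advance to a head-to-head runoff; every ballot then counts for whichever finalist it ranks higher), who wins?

Round 1 first-place votes: Quinn 6, Farid 7, Hiro 11, Grace 0, Uma 5, Vikram 0. Hiro and Farid advance.
Runoff: Hiro is ranked above Farid on 11 ballots, Farid above Hiro on 18.

Farid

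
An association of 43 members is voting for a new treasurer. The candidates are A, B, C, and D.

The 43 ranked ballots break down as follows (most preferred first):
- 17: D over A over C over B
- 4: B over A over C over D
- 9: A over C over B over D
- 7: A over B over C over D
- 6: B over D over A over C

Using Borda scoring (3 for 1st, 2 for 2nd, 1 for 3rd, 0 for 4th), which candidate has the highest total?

A

A: 17×2 + 4×2 + 9×3 + 7×3 + 6×1 = 96
B: 17×0 + 4×3 + 9×1 + 7×2 + 6×3 = 53
C: 17×1 + 4×1 + 9×2 + 7×1 + 6×0 = 46
D: 17×3 + 4×0 + 9×0 + 7×0 + 6×2 = 63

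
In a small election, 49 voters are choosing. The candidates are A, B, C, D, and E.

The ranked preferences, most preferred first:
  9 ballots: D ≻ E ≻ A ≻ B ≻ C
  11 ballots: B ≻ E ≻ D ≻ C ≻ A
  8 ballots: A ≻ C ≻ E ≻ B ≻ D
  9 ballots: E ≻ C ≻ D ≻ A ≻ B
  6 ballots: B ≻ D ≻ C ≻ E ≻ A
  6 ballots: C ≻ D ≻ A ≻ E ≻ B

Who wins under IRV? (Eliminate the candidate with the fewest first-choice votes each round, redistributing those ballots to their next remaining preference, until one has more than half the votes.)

E

Round 1: A 8, B 17, C 6, D 9, E 9. C eliminated.
Round 2: A 8, B 17, D 15, E 9. A eliminated.
Round 3: B 17, D 15, E 17. D eliminated.
Round 4: B 17, E 32. E has a majority (≥25).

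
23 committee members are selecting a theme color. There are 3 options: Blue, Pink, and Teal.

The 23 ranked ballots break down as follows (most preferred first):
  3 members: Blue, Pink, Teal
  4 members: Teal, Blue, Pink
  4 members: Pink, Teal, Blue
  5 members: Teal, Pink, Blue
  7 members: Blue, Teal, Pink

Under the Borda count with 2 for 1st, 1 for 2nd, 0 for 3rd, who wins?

Blue: 3×2 + 4×1 + 4×0 + 5×0 + 7×2 = 24
Pink: 3×1 + 4×0 + 4×2 + 5×1 + 7×0 = 16
Teal: 3×0 + 4×2 + 4×1 + 5×2 + 7×1 = 29

Teal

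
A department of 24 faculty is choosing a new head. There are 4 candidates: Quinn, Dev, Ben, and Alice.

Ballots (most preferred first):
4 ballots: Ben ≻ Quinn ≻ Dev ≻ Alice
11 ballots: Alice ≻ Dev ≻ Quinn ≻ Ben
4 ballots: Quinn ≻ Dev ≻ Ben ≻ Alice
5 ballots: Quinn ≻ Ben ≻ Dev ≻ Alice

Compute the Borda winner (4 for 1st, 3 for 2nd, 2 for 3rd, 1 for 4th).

Quinn: 4×3 + 11×2 + 4×4 + 5×4 = 70
Dev: 4×2 + 11×3 + 4×3 + 5×2 = 63
Ben: 4×4 + 11×1 + 4×2 + 5×3 = 50
Alice: 4×1 + 11×4 + 4×1 + 5×1 = 57

Quinn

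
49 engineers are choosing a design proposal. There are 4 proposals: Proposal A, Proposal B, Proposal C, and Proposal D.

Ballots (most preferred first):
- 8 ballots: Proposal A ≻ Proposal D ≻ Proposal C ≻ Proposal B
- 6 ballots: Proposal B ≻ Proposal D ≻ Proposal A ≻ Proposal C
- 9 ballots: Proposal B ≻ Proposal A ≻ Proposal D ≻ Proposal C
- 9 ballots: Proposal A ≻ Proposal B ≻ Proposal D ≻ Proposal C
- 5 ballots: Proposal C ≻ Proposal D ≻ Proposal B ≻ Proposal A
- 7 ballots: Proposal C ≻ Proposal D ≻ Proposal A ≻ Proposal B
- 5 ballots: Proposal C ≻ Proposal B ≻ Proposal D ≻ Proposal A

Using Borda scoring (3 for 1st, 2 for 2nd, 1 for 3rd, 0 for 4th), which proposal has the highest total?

Proposal A

Proposal A: 8×3 + 6×1 + 9×2 + 9×3 + 5×0 + 7×1 + 5×0 = 82
Proposal B: 8×0 + 6×3 + 9×3 + 9×2 + 5×1 + 7×0 + 5×2 = 78
Proposal C: 8×1 + 6×0 + 9×0 + 9×0 + 5×3 + 7×3 + 5×3 = 59
Proposal D: 8×2 + 6×2 + 9×1 + 9×1 + 5×2 + 7×2 + 5×1 = 75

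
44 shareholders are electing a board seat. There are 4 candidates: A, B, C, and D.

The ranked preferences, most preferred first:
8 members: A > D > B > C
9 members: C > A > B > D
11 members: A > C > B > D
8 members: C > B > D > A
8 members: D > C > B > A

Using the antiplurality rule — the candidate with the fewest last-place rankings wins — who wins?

Last-place votes: A 16, B 0, C 8, D 20.

B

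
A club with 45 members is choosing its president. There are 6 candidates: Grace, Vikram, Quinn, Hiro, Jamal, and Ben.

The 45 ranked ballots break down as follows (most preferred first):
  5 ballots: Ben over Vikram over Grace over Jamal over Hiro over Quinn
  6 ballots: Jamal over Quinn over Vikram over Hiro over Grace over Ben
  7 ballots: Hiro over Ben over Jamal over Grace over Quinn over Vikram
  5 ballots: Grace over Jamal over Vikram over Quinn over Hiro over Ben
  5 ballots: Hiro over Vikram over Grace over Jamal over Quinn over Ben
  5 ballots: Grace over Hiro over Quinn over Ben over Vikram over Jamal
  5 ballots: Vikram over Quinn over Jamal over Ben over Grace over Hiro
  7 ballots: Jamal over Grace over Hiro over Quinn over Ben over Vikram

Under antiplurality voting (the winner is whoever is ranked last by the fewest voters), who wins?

Last-place votes: Grace 0, Vikram 14, Quinn 5, Hiro 5, Jamal 5, Ben 16.

Grace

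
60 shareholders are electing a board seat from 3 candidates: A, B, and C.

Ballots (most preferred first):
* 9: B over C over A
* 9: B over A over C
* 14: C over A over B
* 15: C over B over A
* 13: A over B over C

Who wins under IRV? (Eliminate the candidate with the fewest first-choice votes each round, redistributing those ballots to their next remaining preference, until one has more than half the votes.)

B

Round 1: A 13, B 18, C 29. A eliminated.
Round 2: B 31, C 29. B has a majority (≥31).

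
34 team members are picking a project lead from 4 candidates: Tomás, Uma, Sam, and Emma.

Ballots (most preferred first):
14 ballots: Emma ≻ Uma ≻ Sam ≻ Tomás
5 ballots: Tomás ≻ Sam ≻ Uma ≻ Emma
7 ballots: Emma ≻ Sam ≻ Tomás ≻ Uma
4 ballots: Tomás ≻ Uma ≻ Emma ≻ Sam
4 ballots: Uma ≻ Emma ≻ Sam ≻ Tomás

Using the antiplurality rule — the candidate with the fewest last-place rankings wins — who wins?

Last-place votes: Tomás 18, Uma 7, Sam 4, Emma 5.

Sam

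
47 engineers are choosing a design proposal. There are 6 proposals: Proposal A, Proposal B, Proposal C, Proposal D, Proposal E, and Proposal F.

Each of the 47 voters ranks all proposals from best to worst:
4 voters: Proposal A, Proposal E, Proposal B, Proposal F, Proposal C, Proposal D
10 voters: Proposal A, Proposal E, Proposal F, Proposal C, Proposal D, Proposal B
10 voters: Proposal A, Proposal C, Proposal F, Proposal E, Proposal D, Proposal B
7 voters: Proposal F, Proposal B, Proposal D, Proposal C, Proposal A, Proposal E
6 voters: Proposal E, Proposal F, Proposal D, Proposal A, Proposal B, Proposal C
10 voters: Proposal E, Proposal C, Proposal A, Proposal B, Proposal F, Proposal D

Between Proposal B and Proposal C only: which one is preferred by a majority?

Proposal B is ranked above Proposal C on 17 ballots; Proposal C above Proposal B on 30.

Proposal C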